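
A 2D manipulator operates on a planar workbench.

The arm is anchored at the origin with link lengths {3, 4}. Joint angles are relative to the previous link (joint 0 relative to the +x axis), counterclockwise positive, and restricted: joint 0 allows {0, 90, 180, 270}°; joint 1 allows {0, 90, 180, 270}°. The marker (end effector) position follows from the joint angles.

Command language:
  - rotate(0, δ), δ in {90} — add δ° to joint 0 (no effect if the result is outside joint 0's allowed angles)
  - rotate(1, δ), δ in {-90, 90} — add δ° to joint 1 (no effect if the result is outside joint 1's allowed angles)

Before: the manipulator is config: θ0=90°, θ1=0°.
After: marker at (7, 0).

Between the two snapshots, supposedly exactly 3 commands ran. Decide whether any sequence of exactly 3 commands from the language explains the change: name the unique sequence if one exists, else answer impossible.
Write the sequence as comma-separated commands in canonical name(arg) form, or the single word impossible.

initial: config: θ0=90°, θ1=0°
1. rotate(0, 90) → config: θ0=180°, θ1=0°
2. rotate(0, 90) → config: θ0=270°, θ1=0°
3. rotate(0, 90) → config: θ0=0°, θ1=0°
no rival 3-sequence matches.

rotate(0, 90), rotate(0, 90), rotate(0, 90)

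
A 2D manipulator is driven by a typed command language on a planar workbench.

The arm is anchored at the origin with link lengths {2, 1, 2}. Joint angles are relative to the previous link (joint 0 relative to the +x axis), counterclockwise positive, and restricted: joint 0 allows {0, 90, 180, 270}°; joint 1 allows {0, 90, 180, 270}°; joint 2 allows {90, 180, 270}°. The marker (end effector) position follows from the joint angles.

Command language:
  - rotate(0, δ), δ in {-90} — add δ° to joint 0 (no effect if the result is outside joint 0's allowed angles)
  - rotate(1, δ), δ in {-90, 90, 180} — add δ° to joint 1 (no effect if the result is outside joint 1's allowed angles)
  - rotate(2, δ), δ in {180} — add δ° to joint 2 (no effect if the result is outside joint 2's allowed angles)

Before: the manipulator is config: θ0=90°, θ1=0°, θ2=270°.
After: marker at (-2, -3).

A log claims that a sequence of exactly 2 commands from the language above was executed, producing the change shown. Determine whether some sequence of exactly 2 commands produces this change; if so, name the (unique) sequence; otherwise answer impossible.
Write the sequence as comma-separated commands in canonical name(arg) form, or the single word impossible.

rotate(0, -90), rotate(0, -90)

from: config: θ0=90°, θ1=0°, θ2=270°
1. rotate(0, -90) → config: θ0=0°, θ1=0°, θ2=270°
2. rotate(0, -90) → config: θ0=270°, θ1=0°, θ2=270°
uniquely the one of 25 2-step routes that fits.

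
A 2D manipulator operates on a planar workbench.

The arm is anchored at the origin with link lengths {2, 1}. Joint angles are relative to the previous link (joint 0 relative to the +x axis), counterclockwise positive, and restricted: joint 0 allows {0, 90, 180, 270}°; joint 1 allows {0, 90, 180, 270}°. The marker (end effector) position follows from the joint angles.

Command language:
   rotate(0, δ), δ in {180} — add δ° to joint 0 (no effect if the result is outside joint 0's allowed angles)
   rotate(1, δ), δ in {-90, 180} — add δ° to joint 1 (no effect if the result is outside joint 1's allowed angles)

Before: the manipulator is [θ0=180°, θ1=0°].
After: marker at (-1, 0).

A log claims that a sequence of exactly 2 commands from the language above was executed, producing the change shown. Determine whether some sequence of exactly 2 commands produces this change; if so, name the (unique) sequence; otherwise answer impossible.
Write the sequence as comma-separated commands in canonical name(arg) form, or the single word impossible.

from: [θ0=180°, θ1=0°]
step 1 (rotate(1, -90)): [θ0=180°, θ1=270°]
step 2 (rotate(1, -90)): [θ0=180°, θ1=180°]
no other 2-command option fits: unique.

rotate(1, -90), rotate(1, -90)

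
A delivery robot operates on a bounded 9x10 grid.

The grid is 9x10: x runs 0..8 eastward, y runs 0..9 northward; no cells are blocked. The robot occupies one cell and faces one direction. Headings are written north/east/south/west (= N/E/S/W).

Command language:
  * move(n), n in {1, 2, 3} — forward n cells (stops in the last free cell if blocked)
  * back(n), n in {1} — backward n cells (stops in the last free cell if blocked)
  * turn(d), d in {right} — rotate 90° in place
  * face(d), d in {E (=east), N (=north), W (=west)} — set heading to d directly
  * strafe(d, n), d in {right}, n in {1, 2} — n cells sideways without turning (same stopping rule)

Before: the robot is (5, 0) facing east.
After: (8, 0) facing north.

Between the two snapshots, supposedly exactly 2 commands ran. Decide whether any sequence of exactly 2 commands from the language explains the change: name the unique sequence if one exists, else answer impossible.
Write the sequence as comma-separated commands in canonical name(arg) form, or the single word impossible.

key: cell and facing (now N) both changed — the 2 commands mix motion and turning
initial: (5, 0) facing east
1. move(3) → (8, 0) facing east
2. face(N) → (8, 0) facing north
no rival 2-sequence matches.

move(3), face(N)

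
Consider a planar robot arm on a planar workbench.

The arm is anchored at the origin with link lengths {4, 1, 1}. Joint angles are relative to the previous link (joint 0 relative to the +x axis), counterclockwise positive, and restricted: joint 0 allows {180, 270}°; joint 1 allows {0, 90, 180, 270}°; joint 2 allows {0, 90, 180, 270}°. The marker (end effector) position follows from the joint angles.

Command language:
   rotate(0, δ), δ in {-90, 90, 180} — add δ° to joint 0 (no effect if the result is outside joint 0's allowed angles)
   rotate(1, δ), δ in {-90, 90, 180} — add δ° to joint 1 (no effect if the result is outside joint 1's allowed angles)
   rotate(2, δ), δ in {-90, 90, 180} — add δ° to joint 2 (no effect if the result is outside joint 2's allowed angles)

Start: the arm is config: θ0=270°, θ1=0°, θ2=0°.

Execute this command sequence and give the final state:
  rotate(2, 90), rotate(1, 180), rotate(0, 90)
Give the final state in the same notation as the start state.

t0: config: θ0=270°, θ1=0°, θ2=0°
t=1 rotate(2, 90) ⇒ config: θ0=270°, θ1=0°, θ2=90°
t=2 rotate(1, 180) ⇒ config: θ0=270°, θ1=180°, θ2=90°
t=3 rotate(0, 90) ⇒ config: θ0=270°, θ1=180°, θ2=90°

config: θ0=270°, θ1=180°, θ2=90°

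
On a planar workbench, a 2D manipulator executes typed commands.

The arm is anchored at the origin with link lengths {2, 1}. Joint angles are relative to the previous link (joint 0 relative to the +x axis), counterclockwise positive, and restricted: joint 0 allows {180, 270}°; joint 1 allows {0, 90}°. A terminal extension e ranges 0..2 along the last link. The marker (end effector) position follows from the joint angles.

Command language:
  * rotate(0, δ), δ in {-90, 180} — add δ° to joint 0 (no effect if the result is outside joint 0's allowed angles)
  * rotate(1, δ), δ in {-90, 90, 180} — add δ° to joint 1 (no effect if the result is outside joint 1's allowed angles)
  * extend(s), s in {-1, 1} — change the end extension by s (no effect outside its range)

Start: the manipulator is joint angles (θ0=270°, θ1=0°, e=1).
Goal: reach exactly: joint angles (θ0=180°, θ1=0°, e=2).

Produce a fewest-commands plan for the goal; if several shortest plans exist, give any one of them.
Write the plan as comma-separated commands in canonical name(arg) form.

initial: joint angles (θ0=270°, θ1=0°, e=1)
t=1 extend(1) ⇒ joint angles (θ0=270°, θ1=0°, e=2)
t=2 rotate(0, -90) ⇒ joint angles (θ0=180°, θ1=0°, e=2)
nothing shorter than 2 reaches the goal.

extend(1), rotate(0, -90)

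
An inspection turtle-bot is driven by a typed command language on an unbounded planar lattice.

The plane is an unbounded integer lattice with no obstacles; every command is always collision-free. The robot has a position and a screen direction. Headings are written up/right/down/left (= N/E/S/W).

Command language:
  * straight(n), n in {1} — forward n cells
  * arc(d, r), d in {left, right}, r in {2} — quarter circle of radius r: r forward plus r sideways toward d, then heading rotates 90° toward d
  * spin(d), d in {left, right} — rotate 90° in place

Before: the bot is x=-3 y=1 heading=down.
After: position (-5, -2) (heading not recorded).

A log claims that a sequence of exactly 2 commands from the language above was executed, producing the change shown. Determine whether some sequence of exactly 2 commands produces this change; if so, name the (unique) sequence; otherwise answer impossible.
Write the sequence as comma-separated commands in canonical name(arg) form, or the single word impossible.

key: running arc(right, 2) before straight(1) would end elsewhere — order is forced
begin: x=-3 y=1 heading=down
[1] after straight(1): x=-3 y=0 heading=down
[2] after arc(right, 2): x=-5 y=-2 heading=left
no rival 2-sequence matches.

straight(1), arc(right, 2)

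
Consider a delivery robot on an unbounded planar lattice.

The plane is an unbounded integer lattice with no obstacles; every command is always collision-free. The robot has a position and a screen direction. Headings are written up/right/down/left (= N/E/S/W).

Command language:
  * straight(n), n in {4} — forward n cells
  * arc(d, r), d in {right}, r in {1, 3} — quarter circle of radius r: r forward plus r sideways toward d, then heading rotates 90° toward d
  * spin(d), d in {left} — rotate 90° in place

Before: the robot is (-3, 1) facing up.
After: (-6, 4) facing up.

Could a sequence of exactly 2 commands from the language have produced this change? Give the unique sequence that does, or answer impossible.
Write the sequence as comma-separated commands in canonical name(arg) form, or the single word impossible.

spin(left), arc(right, 3)

key: heading stays N — rotations cancel among the 2 commands
t0: (-3, 1) facing up
[1] after spin(left): (-3, 1) facing left
[2] after arc(right, 3): (-6, 4) facing up
uniquely the one of 16 2-step routes that fits.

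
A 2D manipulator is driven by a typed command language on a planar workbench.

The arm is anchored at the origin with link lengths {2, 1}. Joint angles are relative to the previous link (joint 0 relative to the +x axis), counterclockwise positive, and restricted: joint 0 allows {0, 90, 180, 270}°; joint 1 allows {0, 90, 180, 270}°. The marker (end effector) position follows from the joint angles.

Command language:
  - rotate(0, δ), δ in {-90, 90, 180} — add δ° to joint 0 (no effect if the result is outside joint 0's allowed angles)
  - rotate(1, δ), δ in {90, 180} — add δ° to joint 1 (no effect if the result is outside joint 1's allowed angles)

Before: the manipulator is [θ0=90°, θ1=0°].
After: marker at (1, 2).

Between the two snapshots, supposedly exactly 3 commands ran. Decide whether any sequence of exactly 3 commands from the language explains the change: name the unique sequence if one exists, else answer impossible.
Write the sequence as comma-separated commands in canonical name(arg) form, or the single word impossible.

rotate(1, 90), rotate(1, 90), rotate(1, 90)

from: [θ0=90°, θ1=0°]
step 1 (rotate(1, 90)): [θ0=90°, θ1=90°]
step 2 (rotate(1, 90)): [θ0=90°, θ1=180°]
step 3 (rotate(1, 90)): [θ0=90°, θ1=270°]
no rival 3-sequence matches.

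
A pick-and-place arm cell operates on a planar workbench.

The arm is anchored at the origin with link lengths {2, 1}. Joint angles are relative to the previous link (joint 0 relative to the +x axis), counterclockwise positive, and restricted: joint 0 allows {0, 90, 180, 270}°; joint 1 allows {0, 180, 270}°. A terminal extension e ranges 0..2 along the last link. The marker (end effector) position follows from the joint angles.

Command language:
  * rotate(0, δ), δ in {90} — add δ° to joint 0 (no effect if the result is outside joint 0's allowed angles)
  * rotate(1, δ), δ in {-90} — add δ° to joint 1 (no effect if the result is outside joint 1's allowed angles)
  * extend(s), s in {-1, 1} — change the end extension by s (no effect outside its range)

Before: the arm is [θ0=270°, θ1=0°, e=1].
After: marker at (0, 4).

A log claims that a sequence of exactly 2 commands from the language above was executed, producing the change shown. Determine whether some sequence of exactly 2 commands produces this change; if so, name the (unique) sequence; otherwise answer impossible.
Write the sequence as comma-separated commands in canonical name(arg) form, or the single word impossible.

rotate(0, 90), rotate(0, 90)

begin: [θ0=270°, θ1=0°, e=1]
[1] after rotate(0, 90): [θ0=0°, θ1=0°, e=1]
[2] after rotate(0, 90): [θ0=90°, θ1=0°, e=1]
no other 2-command option fits: unique.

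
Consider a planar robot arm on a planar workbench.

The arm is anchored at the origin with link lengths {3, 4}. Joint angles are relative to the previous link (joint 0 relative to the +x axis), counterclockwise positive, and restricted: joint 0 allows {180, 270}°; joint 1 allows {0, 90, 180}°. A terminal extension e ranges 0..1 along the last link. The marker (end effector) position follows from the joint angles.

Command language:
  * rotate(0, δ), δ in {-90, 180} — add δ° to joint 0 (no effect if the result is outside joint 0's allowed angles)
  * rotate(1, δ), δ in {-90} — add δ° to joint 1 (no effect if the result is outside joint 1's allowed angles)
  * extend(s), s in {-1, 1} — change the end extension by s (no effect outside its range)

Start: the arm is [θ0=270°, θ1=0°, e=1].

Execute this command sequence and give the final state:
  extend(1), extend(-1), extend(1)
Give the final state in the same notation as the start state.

initial: [θ0=270°, θ1=0°, e=1]
step 1 (extend(1)): [θ0=270°, θ1=0°, e=1]
step 2 (extend(-1)): [θ0=270°, θ1=0°, e=0]
step 3 (extend(1)): [θ0=270°, θ1=0°, e=1]

[θ0=270°, θ1=0°, e=1]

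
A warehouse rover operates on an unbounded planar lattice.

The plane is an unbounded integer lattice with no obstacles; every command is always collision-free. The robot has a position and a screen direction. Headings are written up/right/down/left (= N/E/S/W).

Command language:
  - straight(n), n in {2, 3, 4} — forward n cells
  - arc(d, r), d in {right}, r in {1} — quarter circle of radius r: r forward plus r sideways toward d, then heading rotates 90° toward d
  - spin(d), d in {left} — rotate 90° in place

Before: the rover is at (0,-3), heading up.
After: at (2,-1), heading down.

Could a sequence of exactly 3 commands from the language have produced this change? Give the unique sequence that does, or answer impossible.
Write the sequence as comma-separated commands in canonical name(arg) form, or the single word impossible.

key: position moved to (2,-1) AND the heading swung to S — translation plus rotation needed
begin: at (0,-3), heading up
step 1 (straight(2)): at (0,-1), heading up
step 2 (arc(right, 1)): at (1,0), heading right
step 3 (arc(right, 1)): at (2,-1), heading down
all 125 alternatives checked — unique.

straight(2), arc(right, 1), arc(right, 1)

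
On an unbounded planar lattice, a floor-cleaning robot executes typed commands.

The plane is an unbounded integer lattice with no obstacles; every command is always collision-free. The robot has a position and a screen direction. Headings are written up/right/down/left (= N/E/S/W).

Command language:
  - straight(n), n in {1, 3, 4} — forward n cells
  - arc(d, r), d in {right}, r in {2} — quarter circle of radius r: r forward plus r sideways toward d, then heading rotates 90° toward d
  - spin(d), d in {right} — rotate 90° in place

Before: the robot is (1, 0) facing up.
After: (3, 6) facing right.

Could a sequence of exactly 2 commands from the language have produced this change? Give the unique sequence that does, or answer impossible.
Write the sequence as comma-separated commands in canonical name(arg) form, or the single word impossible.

key: running arc(right, 2) before straight(4) would end elsewhere — order is forced
initial: (1, 0) facing up
t=1 straight(4) ⇒ (1, 4) facing up
t=2 arc(right, 2) ⇒ (3, 6) facing right
no other 2-command option fits: unique.

straight(4), arc(right, 2)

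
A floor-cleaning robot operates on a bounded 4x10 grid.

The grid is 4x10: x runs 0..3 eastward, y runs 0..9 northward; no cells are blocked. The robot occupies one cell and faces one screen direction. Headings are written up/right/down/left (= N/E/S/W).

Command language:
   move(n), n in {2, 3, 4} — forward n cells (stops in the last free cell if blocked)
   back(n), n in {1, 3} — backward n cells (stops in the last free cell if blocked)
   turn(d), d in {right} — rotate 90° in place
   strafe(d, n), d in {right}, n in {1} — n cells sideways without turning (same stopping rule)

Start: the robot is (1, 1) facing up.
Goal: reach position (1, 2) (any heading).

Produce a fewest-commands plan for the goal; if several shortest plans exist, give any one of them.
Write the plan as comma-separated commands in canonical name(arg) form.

move(4), back(3)

initial: (1, 1) facing up
[1] after move(4): (1, 5) facing up
[2] after back(3): (1, 2) facing up
shorter routes all fall short; 2 is best.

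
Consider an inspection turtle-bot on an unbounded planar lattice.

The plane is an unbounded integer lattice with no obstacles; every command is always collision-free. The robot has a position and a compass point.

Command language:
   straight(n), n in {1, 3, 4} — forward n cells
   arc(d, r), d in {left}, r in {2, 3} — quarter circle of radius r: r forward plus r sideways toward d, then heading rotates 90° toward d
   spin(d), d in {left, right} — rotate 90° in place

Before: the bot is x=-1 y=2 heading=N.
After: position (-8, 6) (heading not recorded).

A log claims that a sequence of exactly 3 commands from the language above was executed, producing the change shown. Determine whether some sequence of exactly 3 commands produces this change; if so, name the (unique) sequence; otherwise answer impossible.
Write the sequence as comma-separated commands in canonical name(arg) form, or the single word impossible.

straight(1), arc(left, 3), straight(4)

key: running straight(4) before straight(1) would end elsewhere — order is forced
initial: x=-1 y=2 heading=N
t=1 straight(1) ⇒ x=-1 y=3 heading=N
t=2 arc(left, 3) ⇒ x=-4 y=6 heading=W
t=3 straight(4) ⇒ x=-8 y=6 heading=W
all 343 alternatives checked — unique.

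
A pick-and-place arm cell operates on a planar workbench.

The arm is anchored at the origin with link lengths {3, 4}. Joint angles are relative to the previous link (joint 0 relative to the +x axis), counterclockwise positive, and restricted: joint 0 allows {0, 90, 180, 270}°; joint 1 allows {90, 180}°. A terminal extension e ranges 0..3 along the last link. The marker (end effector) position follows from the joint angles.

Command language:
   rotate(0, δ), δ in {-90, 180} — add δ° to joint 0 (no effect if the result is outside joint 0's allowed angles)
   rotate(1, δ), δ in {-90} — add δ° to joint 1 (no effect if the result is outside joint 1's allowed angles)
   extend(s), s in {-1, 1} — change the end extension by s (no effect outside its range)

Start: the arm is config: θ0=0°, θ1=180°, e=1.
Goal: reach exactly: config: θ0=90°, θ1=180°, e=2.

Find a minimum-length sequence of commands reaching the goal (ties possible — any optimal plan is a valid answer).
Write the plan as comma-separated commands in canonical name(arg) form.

start: config: θ0=0°, θ1=180°, e=1
[1] after rotate(0, -90): config: θ0=270°, θ1=180°, e=1
[2] after extend(1): config: θ0=270°, θ1=180°, e=2
[3] after rotate(0, 180): config: θ0=90°, θ1=180°, e=2
shorter routes all fall short; 3 is best.

rotate(0, -90), extend(1), rotate(0, 180)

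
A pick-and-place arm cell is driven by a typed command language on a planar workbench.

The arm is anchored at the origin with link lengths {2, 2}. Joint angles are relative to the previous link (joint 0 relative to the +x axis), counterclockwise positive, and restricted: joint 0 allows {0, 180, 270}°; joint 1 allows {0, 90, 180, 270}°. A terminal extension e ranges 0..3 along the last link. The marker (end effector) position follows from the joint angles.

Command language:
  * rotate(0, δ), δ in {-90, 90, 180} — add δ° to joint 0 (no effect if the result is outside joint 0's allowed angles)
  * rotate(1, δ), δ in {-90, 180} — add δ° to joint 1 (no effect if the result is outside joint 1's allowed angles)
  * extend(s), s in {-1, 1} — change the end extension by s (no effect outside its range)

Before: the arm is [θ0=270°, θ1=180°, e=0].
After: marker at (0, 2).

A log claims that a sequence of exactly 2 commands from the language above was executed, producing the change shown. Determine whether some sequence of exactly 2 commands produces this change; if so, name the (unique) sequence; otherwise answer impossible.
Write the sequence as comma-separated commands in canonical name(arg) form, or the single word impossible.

extend(1), extend(1)

begin: [θ0=270°, θ1=180°, e=0]
step 1 (extend(1)): [θ0=270°, θ1=180°, e=1]
step 2 (extend(1)): [θ0=270°, θ1=180°, e=2]
all 49 alternatives checked — unique.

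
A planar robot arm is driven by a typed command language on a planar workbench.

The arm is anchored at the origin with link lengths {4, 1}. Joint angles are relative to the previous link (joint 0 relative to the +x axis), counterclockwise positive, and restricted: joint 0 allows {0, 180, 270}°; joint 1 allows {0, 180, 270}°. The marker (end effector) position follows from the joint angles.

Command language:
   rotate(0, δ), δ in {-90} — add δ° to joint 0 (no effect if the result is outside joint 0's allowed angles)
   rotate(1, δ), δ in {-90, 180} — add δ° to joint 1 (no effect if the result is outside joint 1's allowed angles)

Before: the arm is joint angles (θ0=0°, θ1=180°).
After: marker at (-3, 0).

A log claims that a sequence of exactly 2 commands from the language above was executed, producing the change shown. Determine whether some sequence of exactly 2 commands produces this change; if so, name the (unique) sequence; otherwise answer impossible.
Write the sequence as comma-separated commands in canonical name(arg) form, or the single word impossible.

t0: joint angles (θ0=0°, θ1=180°)
step 1 (rotate(0, -90)): joint angles (θ0=270°, θ1=180°)
step 2 (rotate(0, -90)): joint angles (θ0=180°, θ1=180°)
all 9 alternatives checked — unique.

rotate(0, -90), rotate(0, -90)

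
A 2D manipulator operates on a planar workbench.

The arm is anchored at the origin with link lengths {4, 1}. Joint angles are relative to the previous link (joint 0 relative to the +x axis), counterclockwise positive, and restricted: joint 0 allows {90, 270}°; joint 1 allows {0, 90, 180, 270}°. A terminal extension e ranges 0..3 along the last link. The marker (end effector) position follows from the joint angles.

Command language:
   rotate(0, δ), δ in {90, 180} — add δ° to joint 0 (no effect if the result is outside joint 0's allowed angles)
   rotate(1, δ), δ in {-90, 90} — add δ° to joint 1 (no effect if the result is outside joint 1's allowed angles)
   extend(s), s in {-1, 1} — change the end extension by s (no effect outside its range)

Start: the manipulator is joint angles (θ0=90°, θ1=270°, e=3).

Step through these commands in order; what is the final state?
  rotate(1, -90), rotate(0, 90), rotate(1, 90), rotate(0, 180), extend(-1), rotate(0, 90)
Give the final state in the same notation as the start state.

joint angles (θ0=270°, θ1=270°, e=2)

from: joint angles (θ0=90°, θ1=270°, e=3)
1. rotate(1, -90) → joint angles (θ0=90°, θ1=180°, e=3)
2. rotate(0, 90) → joint angles (θ0=90°, θ1=180°, e=3)
3. rotate(1, 90) → joint angles (θ0=90°, θ1=270°, e=3)
4. rotate(0, 180) → joint angles (θ0=270°, θ1=270°, e=3)
5. extend(-1) → joint angles (θ0=270°, θ1=270°, e=2)
6. rotate(0, 90) → joint angles (θ0=270°, θ1=270°, e=2)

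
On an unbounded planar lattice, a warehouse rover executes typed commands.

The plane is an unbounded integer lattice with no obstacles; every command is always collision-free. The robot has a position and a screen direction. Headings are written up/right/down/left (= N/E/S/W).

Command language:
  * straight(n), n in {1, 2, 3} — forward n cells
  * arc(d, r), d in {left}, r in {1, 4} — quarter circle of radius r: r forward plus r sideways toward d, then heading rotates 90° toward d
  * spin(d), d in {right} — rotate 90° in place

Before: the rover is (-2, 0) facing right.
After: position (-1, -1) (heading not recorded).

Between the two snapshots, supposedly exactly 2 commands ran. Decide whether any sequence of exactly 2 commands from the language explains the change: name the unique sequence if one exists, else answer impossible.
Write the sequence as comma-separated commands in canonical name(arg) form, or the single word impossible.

key: order matters: swapping spin(right) and arc(left, 1) lands elsewhere
start: (-2, 0) facing right
step 1 (spin(right)): (-2, 0) facing down
step 2 (arc(left, 1)): (-1, -1) facing right
all 36 alternatives checked — unique.

spin(right), arc(left, 1)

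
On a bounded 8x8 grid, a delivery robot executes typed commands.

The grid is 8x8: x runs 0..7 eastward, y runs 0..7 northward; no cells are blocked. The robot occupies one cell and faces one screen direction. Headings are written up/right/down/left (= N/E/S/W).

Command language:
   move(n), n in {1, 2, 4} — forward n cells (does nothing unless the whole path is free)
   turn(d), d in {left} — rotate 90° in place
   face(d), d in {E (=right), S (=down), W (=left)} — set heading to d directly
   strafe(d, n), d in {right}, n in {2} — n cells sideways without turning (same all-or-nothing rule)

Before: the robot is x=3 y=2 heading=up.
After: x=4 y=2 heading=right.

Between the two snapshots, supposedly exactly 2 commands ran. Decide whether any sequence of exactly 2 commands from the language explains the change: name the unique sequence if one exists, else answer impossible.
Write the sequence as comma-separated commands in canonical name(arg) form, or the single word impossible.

face(E), move(1)

key: position moved to (4,2) AND the heading swung to E — translation plus rotation needed
begin: x=3 y=2 heading=up
1. face(E) → x=3 y=2 heading=right
2. move(1) → x=4 y=2 heading=right
no other 2-command option fits: unique.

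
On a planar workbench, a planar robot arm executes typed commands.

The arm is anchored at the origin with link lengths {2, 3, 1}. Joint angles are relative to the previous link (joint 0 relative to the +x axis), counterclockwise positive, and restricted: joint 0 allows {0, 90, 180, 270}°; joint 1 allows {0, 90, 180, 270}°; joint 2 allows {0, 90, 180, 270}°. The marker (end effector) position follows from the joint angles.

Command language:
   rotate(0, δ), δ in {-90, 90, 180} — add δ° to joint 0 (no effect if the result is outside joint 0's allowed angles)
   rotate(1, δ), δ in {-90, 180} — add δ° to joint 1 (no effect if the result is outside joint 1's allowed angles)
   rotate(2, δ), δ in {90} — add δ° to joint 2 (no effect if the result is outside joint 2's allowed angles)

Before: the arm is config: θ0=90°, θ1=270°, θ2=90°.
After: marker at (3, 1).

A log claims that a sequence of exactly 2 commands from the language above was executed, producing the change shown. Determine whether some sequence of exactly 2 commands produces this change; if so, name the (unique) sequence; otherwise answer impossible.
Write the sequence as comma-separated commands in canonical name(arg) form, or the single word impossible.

begin: config: θ0=90°, θ1=270°, θ2=90°
[1] after rotate(2, 90): config: θ0=90°, θ1=270°, θ2=180°
[2] after rotate(2, 90): config: θ0=90°, θ1=270°, θ2=270°
uniquely the one of 36 2-step routes that fits.

rotate(2, 90), rotate(2, 90)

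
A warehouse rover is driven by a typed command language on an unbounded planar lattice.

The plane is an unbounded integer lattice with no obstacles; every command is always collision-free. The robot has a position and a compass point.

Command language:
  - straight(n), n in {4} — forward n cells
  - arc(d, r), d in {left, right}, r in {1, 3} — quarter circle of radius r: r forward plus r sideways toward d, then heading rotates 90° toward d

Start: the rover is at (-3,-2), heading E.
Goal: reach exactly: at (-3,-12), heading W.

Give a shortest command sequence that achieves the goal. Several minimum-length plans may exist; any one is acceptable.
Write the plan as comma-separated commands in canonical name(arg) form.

arc(right, 3), straight(4), arc(right, 3)

start: at (-3,-2), heading E
[1] after arc(right, 3): at (0,-5), heading S
[2] after straight(4): at (0,-9), heading S
[3] after arc(right, 3): at (-3,-12), heading W
nothing shorter than 3 reaches the goal.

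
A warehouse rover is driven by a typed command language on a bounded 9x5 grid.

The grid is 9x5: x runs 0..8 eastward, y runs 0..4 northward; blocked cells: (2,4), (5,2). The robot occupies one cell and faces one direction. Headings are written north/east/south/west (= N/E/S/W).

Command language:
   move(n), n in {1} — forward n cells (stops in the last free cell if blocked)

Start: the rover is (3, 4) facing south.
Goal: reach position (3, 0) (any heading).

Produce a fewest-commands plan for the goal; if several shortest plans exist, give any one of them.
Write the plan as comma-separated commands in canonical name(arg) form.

from: (3, 4) facing south
[1] after move(1): (3, 3) facing south
[2] after move(1): (3, 2) facing south
[3] after move(1): (3, 1) facing south
[4] after move(1): (3, 0) facing south
shorter routes all fall short; 4 is best.

move(1), move(1), move(1), move(1)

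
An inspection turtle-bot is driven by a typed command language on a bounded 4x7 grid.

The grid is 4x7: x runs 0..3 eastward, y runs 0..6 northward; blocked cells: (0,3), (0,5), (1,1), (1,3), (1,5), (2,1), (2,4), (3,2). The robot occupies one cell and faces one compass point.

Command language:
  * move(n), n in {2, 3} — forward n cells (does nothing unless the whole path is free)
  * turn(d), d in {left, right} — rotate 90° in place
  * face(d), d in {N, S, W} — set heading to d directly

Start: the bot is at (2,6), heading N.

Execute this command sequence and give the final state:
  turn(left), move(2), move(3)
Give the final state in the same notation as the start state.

at (0,6), heading W

begin: at (2,6), heading N
step 1 (turn(left)): at (2,6), heading W
step 2 (move(2)): at (0,6), heading W
step 3 (move(3)): at (0,6), heading W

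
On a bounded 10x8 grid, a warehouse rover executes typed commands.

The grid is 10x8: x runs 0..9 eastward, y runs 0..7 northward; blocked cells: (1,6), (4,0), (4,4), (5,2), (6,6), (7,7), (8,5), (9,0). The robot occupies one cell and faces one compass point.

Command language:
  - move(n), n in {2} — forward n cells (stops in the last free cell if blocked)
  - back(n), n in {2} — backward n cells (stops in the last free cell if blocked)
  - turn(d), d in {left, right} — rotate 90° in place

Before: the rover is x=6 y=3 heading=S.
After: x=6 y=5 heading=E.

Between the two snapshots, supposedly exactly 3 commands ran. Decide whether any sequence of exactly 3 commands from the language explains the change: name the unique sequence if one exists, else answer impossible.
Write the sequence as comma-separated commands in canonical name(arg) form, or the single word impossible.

back(2), back(2), turn(left)

key: order matters: swapping back(2) and turn(left) lands elsewhere
initial: x=6 y=3 heading=S
step 1 (back(2)): x=6 y=5 heading=S
step 2 (back(2)): x=6 y=5 heading=S
step 3 (turn(left)): x=6 y=5 heading=E
all 64 alternatives checked — unique.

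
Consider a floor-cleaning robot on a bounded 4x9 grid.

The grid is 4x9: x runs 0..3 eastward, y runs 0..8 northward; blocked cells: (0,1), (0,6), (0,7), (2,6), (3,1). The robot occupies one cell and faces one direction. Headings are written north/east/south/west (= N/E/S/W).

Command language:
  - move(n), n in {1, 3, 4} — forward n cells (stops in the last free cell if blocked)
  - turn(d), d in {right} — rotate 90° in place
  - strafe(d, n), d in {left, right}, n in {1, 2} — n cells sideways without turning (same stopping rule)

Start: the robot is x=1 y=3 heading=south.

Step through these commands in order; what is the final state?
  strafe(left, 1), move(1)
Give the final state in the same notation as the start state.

x=2 y=2 heading=south

t0: x=1 y=3 heading=south
1. strafe(left, 1) → x=2 y=3 heading=south
2. move(1) → x=2 y=2 heading=south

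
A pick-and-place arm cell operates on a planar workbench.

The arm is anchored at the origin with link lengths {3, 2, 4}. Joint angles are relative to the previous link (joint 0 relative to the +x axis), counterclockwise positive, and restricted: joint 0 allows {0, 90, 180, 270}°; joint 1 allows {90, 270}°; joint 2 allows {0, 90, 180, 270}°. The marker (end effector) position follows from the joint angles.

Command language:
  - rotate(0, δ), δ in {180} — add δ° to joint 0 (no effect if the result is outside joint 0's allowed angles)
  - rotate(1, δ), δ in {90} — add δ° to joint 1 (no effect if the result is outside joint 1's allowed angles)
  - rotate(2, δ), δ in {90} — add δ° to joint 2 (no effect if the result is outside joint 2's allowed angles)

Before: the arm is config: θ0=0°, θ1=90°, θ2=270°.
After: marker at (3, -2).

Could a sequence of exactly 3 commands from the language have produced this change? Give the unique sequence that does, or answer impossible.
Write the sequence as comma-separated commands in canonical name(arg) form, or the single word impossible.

begin: config: θ0=0°, θ1=90°, θ2=270°
1. rotate(2, 90) → config: θ0=0°, θ1=90°, θ2=0°
2. rotate(2, 90) → config: θ0=0°, θ1=90°, θ2=90°
3. rotate(2, 90) → config: θ0=0°, θ1=90°, θ2=180°
uniquely the one of 27 3-step routes that fits.

rotate(2, 90), rotate(2, 90), rotate(2, 90)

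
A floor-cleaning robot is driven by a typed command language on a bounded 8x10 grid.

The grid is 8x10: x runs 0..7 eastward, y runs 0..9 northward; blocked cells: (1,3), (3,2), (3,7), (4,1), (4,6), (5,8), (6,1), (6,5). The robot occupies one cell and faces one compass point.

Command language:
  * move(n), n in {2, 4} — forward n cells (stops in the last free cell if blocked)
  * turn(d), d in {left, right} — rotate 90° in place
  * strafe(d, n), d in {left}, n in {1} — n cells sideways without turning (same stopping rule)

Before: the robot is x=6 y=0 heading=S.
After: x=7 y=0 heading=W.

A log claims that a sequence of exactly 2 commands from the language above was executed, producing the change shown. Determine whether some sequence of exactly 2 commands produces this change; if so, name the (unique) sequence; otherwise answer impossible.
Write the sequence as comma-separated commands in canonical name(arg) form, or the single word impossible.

key: order matters: swapping strafe(left, 1) and turn(right) lands elsewhere
from: x=6 y=0 heading=S
[1] after strafe(left, 1): x=7 y=0 heading=S
[2] after turn(right): x=7 y=0 heading=W
no other 2-command option fits: unique.

strafe(left, 1), turn(right)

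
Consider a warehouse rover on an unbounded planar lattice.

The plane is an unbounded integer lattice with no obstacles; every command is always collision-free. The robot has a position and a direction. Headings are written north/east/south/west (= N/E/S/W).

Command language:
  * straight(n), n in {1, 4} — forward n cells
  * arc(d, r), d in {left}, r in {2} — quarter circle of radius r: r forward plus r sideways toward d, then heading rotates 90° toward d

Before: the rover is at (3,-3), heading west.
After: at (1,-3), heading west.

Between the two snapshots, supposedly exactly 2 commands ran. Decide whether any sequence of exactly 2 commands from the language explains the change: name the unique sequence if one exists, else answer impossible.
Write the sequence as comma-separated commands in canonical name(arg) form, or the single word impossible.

straight(1), straight(1)

key: heading stays W — no command in the sequence turns
from: at (3,-3), heading west
step 1 (straight(1)): at (2,-3), heading west
step 2 (straight(1)): at (1,-3), heading west
all 9 alternatives checked — unique.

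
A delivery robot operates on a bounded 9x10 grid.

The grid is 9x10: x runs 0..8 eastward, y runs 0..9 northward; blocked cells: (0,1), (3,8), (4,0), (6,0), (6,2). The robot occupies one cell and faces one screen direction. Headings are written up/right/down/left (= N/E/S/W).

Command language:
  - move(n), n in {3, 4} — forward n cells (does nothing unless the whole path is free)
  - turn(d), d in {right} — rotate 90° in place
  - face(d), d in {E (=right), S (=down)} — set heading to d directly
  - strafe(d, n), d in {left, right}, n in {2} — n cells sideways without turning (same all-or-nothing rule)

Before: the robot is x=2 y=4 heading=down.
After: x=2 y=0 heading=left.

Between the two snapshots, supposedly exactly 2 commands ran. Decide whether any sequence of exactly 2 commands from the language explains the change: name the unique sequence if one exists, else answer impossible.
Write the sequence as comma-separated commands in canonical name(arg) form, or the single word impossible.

move(4), turn(right)

key: cell and facing (now W) both changed — the 2 commands mix motion and turning
start: x=2 y=4 heading=down
t=1 move(4) ⇒ x=2 y=0 heading=down
t=2 turn(right) ⇒ x=2 y=0 heading=left
no other 2-command option fits: unique.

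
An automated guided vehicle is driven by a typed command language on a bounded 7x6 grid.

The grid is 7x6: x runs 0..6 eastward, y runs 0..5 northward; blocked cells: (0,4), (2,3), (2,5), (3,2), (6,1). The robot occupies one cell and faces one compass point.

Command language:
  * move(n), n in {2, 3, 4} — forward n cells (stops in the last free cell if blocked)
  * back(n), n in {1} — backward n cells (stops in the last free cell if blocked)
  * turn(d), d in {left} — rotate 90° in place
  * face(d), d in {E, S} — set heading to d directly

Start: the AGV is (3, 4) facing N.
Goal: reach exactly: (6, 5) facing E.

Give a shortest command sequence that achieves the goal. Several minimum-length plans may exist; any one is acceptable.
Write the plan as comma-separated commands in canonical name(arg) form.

initial: (3, 4) facing N
step 1 (move(2)): (3, 5) facing N
step 2 (face(E)): (3, 5) facing E
step 3 (move(4)): (6, 5) facing E
shorter routes all fall short; 3 is best.

move(2), face(E), move(4)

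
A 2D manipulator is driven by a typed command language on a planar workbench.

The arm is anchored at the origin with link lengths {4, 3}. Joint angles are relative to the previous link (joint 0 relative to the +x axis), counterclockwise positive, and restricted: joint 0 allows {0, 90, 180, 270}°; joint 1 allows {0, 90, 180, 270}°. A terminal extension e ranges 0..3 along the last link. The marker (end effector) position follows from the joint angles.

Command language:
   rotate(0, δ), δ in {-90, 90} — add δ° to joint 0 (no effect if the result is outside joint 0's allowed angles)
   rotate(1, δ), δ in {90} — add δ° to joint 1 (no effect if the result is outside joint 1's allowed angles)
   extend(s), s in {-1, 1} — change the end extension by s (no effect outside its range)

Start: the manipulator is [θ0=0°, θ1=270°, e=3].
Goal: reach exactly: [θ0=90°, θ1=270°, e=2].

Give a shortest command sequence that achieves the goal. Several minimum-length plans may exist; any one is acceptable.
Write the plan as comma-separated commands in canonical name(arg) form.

rotate(0, 90), extend(-1)

begin: [θ0=0°, θ1=270°, e=3]
1. rotate(0, 90) → [θ0=90°, θ1=270°, e=3]
2. extend(-1) → [θ0=90°, θ1=270°, e=2]
no 1-step plan works, so 2 is optimal.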